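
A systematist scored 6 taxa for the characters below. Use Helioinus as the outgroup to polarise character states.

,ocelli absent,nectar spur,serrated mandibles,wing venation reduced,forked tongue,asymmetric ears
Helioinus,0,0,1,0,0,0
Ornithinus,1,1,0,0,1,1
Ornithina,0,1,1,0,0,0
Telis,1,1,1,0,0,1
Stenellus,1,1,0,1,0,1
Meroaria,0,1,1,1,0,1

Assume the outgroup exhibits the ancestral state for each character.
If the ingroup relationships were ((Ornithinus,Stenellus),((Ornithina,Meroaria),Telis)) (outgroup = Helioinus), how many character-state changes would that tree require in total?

Map each character onto ((Ornithinus,Stenellus),((Ornithina,Meroaria),Telis)) (rooted by Helioinus) and count the minimum state changes it requires (Fitch parsimony):
ocelli absent: 2; nectar spur: 1; serrated mandibles: 1; wing venation reduced: 2; forked tongue: 1; asymmetric ears: 2.
Total tree length = 9.

9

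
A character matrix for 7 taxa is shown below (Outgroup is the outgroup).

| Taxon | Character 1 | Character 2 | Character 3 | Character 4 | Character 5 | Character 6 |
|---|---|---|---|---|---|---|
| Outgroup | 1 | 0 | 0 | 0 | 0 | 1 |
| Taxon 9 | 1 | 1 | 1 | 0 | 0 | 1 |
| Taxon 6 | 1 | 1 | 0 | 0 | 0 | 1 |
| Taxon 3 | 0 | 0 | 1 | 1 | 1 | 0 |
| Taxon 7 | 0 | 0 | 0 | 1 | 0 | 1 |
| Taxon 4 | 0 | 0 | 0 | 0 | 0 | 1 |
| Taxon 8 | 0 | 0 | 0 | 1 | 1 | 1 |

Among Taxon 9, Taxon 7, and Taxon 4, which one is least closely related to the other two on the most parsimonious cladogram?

Taxon 9

Character polarity is set by the outgroup: the derived state is whichever differs from the outgroup's state, so for Character 1, Character 6 the derived state is '0', and for the remaining characters it is '1'.
Character 1 (derived state '0') is shared by Taxon 3, Taxon 4, Taxon 7, and Taxon 8 — a synapomorphy uniting that clade.
Only Taxon 6 and Taxon 9 show the derived state '1' for Character 2, supporting them as a clade.
Character 3 (state '1') occurs in Taxon 3 and Taxon 9 but conflicts with the nesting implied by the other characters — most parsimoniously interpreted as homoplasy.
Only Taxon 3, Taxon 7, and Taxon 8 show the derived state '1' for Character 4, supporting them as a clade.
Character 5 (derived state '1') is shared by Taxon 3 and Taxon 8 — a synapomorphy uniting that clade.
Character 6: derived state '0' in Taxon 3 only — an autapomorphy, so it tells us nothing about relationships among taxa.
Most parsimonious ingroup topology: ((Taxon 9,Taxon 6),(((Taxon 3,Taxon 8),Taxon 7),Taxon 4)).
Taxon 4 and Taxon 7 share a more recent common ancestor with each other than either does with Taxon 9, so Taxon 9 is the least closely related of the three.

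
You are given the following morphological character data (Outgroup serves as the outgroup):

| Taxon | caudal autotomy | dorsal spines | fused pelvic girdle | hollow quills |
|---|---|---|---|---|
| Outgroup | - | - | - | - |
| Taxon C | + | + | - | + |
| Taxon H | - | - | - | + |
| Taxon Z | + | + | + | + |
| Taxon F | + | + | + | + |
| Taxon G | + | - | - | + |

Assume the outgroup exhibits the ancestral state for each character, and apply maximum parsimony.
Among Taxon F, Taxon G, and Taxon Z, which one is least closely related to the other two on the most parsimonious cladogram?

The outgroup has state '-' for every character, so '+' is the derived state throughout.
caudal autotomy: derived state '+' in Taxon C, Taxon F, Taxon G, and Taxon Z only — synapomorphy for {Taxon C, Taxon F, Taxon G, Taxon Z}.
Only Taxon C, Taxon F, and Taxon Z show the derived state '+' for dorsal spines, supporting them as a clade.
fused pelvic girdle (derived state '+') is shared by Taxon F and Taxon Z — a synapomorphy uniting that clade.
hollow quills (derived state '+') is shared by all ingroup taxa — unites the whole ingroup.
Most parsimonious ingroup topology: (((Taxon C,(Taxon Z,Taxon F)),Taxon G),Taxon H).
Taxon Z and Taxon F share a more recent common ancestor with each other than either does with Taxon G, so Taxon G is the least closely related of the three.

Taxon G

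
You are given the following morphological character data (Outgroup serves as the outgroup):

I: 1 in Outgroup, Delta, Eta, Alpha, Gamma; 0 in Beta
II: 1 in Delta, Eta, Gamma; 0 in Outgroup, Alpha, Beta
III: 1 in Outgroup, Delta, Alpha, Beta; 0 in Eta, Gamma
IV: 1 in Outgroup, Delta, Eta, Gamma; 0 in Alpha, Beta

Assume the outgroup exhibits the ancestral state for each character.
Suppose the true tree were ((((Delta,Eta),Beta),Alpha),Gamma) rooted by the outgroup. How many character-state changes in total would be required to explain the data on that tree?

Map each character onto ((((Delta,Eta),Beta),Alpha),Gamma) (rooted by Outgroup) and count the minimum state changes it requires (Fitch parsimony):
I: 1; II: 2; III: 2; IV: 2.
Total tree length = 7.

7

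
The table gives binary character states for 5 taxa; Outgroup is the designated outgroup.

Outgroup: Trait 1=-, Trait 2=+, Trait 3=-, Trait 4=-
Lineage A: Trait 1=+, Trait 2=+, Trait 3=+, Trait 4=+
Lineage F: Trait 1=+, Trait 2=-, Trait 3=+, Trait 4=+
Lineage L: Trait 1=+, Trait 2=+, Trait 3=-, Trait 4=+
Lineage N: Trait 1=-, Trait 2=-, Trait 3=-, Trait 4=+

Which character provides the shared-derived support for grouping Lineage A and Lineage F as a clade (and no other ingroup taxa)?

Trait 3

Character polarity is set by the outgroup: the derived state is whichever differs from the outgroup's state, so for Trait 2 the derived state is '-', and for the remaining characters it is '+'.
Only Lineage A, Lineage F, and Lineage L show the derived state '+' for Trait 1, supporting them as a clade.
Trait 2 groups Lineage F and Lineage N, which is incompatible with the clades supported by the remaining characters; treating it as convergent (homoplasy) costs fewer steps than any alternative tree.
Trait 3: derived state '+' in Lineage A and Lineage F only — synapomorphy for {Lineage A, Lineage F}.
Trait 4 (derived state '+') is shared by all ingroup taxa — unites the whole ingroup.
Most parsimonious ingroup topology: (((Lineage A,Lineage F),Lineage L),Lineage N).
The clade {Lineage A, Lineage F} is supported by Trait 3: its derived state '+' occurs in exactly those taxa and in no other taxon (including the outgroup).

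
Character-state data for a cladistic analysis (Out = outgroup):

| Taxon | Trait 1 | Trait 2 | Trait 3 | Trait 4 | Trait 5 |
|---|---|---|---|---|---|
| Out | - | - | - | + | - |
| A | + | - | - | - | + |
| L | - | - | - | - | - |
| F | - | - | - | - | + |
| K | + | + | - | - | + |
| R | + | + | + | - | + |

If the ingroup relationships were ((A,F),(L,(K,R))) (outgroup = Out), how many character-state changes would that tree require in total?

Map each character onto ((A,F),(L,(K,R))) (rooted by Out) and count the minimum state changes it requires (Fitch parsimony):
Trait 1: 2; Trait 2: 1; Trait 3: 1; Trait 4: 1; Trait 5: 2.
Total tree length = 7.

7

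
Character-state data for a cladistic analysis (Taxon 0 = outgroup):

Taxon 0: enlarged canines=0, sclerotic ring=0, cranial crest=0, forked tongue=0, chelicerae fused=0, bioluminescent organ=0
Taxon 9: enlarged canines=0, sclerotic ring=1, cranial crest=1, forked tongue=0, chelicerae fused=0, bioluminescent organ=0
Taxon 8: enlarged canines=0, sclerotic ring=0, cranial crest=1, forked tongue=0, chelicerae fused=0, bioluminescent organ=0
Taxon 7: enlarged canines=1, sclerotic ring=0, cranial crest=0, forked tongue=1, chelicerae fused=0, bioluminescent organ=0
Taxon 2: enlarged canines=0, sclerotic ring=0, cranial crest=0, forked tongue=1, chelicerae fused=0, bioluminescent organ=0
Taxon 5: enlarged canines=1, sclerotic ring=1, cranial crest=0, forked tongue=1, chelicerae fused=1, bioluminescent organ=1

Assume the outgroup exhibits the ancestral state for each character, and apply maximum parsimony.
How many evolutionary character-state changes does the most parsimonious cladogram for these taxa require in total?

The outgroup has state '0' for every character, so '1' is the derived state throughout.
enlarged canines (derived state '1') is shared by Taxon 5 and Taxon 7 — a synapomorphy uniting that clade.
sclerotic ring (state '1') occurs in Taxon 5 and Taxon 9 but conflicts with the nesting implied by the other characters — most parsimoniously interpreted as homoplasy.
cranial crest: derived state '1' in Taxon 8 and Taxon 9 only — synapomorphy for {Taxon 8, Taxon 9}.
forked tongue: derived state '1' in Taxon 2, Taxon 5, and Taxon 7 only — synapomorphy for {Taxon 2, Taxon 5, Taxon 7}.
chelicerae fused: derived state '1' in Taxon 5 only — an autapomorphy, so it tells us nothing about relationships among taxa.
bioluminescent organ: derived state '1' in Taxon 5 only — an autapomorphy, so it tells us nothing about relationships among taxa.
Most parsimonious ingroup topology: ((Taxon 9,Taxon 8),((Taxon 7,Taxon 5),Taxon 2)).
Changes per character on this tree: enlarged canines: 1; sclerotic ring: 2; cranial crest: 1; forked tongue: 1; chelicerae fused: 1; bioluminescent organ: 1.
Total = 7.

7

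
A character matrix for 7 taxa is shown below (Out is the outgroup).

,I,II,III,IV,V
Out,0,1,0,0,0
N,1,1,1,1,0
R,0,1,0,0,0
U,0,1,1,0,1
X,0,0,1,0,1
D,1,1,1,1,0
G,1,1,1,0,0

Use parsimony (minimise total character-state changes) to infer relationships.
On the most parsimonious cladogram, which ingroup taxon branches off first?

Character polarity is set by the outgroup: the derived state is whichever differs from the outgroup's state, so for II the derived state is '0', and for the remaining characters it is '1'.
I (derived state '1') is shared by D, G, and N — a synapomorphy uniting that clade.
II (derived state '0') is unique to X (autapomorphy; uninformative for grouping).
Only D, G, N, U, and X show the derived state '1' for III, supporting them as a clade.
IV: derived state '1' in D and N only — synapomorphy for {D, N}.
V: derived state '1' in U and X only — synapomorphy for {U, X}.
Most parsimonious ingroup topology: ((((N,D),G),(U,X)),R).
R is sister to the clade containing all other ingroup taxa, so it is the earliest-diverging (most basal) ingroup lineage.

R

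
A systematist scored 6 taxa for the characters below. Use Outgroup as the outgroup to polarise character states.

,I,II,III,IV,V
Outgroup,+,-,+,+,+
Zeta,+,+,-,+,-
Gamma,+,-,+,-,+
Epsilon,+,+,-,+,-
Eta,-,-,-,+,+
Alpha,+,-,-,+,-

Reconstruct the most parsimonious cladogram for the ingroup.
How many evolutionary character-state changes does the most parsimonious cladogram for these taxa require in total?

Character polarity is set by the outgroup: the derived state is whichever differs from the outgroup's state, so for I, III, IV, V the derived state is '-', and for the remaining characters it is '+'.
I (derived state '-') is unique to Eta (autapomorphy; uninformative for grouping).
Only Epsilon and Zeta show the derived state '+' for II, supporting them as a clade.
III: derived state '-' in Alpha, Epsilon, Eta, and Zeta only — synapomorphy for {Alpha, Epsilon, Eta, Zeta}.
IV (derived state '-') is unique to Gamma (autapomorphy; uninformative for grouping).
Only Alpha, Epsilon, and Zeta show the derived state '-' for V, supporting them as a clade.
Most parsimonious ingroup topology: ((((Zeta,Epsilon),Alpha),Eta),Gamma).
Changes per character on this tree: I: 1; II: 1; III: 1; IV: 1; V: 1.
Total = 5.

5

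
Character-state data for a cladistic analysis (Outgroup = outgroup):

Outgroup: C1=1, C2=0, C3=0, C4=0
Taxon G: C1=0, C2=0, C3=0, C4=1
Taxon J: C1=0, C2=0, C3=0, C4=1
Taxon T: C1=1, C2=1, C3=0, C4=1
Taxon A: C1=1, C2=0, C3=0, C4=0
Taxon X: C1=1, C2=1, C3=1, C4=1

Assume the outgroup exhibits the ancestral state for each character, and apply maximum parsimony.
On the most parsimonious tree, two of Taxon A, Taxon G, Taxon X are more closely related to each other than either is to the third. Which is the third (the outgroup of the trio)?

Character polarity is set by the outgroup: the derived state is whichever differs from the outgroup's state, so for C1 the derived state is '0', and for the remaining characters it is '1'.
C1 (derived state '0') is shared by Taxon G and Taxon J — a synapomorphy uniting that clade.
Only Taxon T and Taxon X show the derived state '1' for C2, supporting them as a clade.
C3: derived state '1' in Taxon X only — an autapomorphy, so it tells us nothing about relationships among taxa.
C4: derived state '1' in Taxon G, Taxon J, Taxon T, and Taxon X only — synapomorphy for {Taxon G, Taxon J, Taxon T, Taxon X}.
Most parsimonious ingroup topology: (((Taxon G,Taxon J),(Taxon T,Taxon X)),Taxon A).
Taxon X and Taxon G share a more recent common ancestor with each other than either does with Taxon A, so Taxon A is the least closely related of the three.

Taxon A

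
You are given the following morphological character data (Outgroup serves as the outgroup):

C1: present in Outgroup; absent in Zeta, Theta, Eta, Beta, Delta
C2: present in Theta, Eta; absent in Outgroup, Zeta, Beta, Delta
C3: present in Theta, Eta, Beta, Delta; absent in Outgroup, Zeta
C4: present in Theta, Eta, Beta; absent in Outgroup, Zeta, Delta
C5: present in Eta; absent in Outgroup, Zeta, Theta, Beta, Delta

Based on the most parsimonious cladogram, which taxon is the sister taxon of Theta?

Eta

Character polarity is set by the outgroup: the derived state is whichever differs from the outgroup's state, so for C1 the derived state is 'absent', and for the remaining characters it is 'present'.
C1 (derived state 'absent') is shared by all ingroup taxa — unites the whole ingroup.
C2 (derived state 'present') is shared by Eta and Theta — a synapomorphy uniting that clade.
C3 (derived state 'present') is shared by Beta, Delta, Eta, and Theta — a synapomorphy uniting that clade.
C4 (derived state 'present') is shared by Beta, Eta, and Theta — a synapomorphy uniting that clade.
C5 (derived state 'present') is unique to Eta (autapomorphy; uninformative for grouping).
Most parsimonious ingroup topology: (Zeta,(((Theta,Eta),Beta),Delta)).
Theta and Eta form a cherry on this tree, so they are sister taxa.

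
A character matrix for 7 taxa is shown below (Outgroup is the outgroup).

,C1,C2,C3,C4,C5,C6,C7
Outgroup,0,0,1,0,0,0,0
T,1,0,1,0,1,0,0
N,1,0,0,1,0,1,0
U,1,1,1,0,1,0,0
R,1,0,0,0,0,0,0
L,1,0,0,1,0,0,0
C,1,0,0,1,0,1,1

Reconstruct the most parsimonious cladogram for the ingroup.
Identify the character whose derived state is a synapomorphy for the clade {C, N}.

C6

Character polarity is set by the outgroup: the derived state is whichever differs from the outgroup's state, so for C3 the derived state is '0', and for the remaining characters it is '1'.
All ingroup taxa share the derived state '1' for C1; it defines the ingroup but does not resolve relationships within it.
C2 (derived state '1') is unique to U (autapomorphy; uninformative for grouping).
Only C, L, N, and R show the derived state '0' for C3, supporting them as a clade.
C4: derived state '1' in C, L, and N only — synapomorphy for {C, L, N}.
C5: derived state '1' in T and U only — synapomorphy for {T, U}.
C6 (derived state '1') is shared by C and N — a synapomorphy uniting that clade.
C7: derived state '1' in C only — an autapomorphy, so it tells us nothing about relationships among taxa.
Most parsimonious ingroup topology: ((T,U),(((N,C),L),R)).
The clade {C, N} is supported by C6: its derived state '1' occurs in exactly those taxa and in no other taxon (including the outgroup).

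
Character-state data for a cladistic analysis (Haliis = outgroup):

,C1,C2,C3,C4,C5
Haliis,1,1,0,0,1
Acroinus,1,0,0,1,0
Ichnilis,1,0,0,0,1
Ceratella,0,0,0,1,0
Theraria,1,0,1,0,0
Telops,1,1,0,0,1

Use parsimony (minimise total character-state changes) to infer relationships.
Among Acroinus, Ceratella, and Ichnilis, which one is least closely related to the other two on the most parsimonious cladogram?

Ichnilis

Character polarity is set by the outgroup: the derived state is whichever differs from the outgroup's state, so for C1, C2, C5 the derived state is '0', and for the remaining characters it is '1'.
C1 (derived state '0') is unique to Ceratella (autapomorphy; uninformative for grouping).
Only Acroinus, Ceratella, Ichnilis, and Theraria show the derived state '0' for C2, supporting them as a clade.
C3: derived state '1' in Theraria only — an autapomorphy, so it tells us nothing about relationships among taxa.
C4 (derived state '1') is shared by Acroinus and Ceratella — a synapomorphy uniting that clade.
C5: derived state '0' in Acroinus, Ceratella, and Theraria only — synapomorphy for {Acroinus, Ceratella, Theraria}.
Most parsimonious ingroup topology: (((Theraria,(Acroinus,Ceratella)),Ichnilis),Telops).
Ceratella and Acroinus share a more recent common ancestor with each other than either does with Ichnilis, so Ichnilis is the least closely related of the three.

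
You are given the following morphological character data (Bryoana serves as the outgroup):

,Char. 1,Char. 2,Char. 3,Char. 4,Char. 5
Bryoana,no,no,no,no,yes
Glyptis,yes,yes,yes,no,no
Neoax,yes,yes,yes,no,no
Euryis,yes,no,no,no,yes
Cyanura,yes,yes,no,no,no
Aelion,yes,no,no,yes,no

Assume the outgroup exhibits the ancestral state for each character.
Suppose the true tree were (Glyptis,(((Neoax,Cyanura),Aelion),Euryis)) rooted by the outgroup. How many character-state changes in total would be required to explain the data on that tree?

Map each character onto (Glyptis,(((Neoax,Cyanura),Aelion),Euryis)) (rooted by Bryoana) and count the minimum state changes it requires (Fitch parsimony):
Char. 1: 1; Char. 2: 2; Char. 3: 2; Char. 4: 1; Char. 5: 2.
Total tree length = 8.

8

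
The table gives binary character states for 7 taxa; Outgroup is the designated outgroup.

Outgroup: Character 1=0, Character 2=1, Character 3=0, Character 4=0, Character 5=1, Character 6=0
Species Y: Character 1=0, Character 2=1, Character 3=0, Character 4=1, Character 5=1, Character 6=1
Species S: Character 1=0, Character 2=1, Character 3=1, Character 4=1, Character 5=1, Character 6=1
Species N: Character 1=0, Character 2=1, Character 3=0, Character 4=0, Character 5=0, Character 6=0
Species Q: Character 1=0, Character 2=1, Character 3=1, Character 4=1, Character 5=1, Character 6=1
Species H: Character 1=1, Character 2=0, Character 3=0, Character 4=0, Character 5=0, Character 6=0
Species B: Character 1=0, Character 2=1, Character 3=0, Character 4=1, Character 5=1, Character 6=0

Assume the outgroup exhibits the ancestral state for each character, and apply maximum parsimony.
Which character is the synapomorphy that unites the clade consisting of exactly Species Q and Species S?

Character 3

Character polarity is set by the outgroup: the derived state is whichever differs from the outgroup's state, so for Character 2, Character 5 the derived state is '0', and for the remaining characters it is '1'.
Character 1: derived state '1' in Species H only — an autapomorphy, so it tells us nothing about relationships among taxa.
Character 2 (derived state '0') is unique to Species H (autapomorphy; uninformative for grouping).
Character 3 (derived state '1') is shared by Species Q and Species S — a synapomorphy uniting that clade.
Character 4: derived state '1' in Species B, Species Q, Species S, and Species Y only — synapomorphy for {Species B, Species Q, Species S, Species Y}.
Character 5 (derived state '0') is shared by Species H and Species N — a synapomorphy uniting that clade.
Character 6: derived state '1' in Species Q, Species S, and Species Y only — synapomorphy for {Species Q, Species S, Species Y}.
Most parsimonious ingroup topology: (((Species Y,(Species S,Species Q)),Species B),(Species N,Species H)).
The clade {Species Q, Species S} is supported by Character 3: its derived state '1' occurs in exactly those taxa and in no other taxon (including the outgroup).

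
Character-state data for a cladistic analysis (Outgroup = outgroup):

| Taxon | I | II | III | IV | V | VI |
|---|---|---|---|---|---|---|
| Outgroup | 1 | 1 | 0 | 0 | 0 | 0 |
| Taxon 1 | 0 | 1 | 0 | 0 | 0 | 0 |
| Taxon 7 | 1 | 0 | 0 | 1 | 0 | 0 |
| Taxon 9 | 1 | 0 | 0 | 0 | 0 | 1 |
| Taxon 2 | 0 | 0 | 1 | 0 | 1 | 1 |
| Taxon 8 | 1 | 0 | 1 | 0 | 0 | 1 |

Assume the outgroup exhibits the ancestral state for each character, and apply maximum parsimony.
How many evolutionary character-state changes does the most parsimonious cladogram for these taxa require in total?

7

Character polarity is set by the outgroup: the derived state is whichever differs from the outgroup's state, so for I, II the derived state is '0', and for the remaining characters it is '1'.
I (state '0') occurs in Taxon 1 and Taxon 2 but conflicts with the nesting implied by the other characters — most parsimoniously interpreted as homoplasy.
Only Taxon 2, Taxon 7, Taxon 8, and Taxon 9 show the derived state '0' for II, supporting them as a clade.
III: derived state '1' in Taxon 2 and Taxon 8 only — synapomorphy for {Taxon 2, Taxon 8}.
IV: derived state '1' in Taxon 7 only — an autapomorphy, so it tells us nothing about relationships among taxa.
V (derived state '1') is unique to Taxon 2 (autapomorphy; uninformative for grouping).
VI (derived state '1') is shared by Taxon 2, Taxon 8, and Taxon 9 — a synapomorphy uniting that clade.
Most parsimonious ingroup topology: (Taxon 1,(Taxon 7,(Taxon 9,(Taxon 2,Taxon 8)))).
Changes per character on this tree: I: 2; II: 1; III: 1; IV: 1; V: 1; VI: 1.
Total = 7.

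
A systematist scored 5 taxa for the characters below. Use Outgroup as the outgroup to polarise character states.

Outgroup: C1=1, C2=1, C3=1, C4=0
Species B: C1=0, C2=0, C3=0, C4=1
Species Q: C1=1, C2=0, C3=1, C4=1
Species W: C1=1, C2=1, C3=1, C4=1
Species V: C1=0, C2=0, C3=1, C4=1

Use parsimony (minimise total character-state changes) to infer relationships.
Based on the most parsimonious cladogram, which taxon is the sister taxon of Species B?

Species V

Character polarity is set by the outgroup: the derived state is whichever differs from the outgroup's state, so for C1, C2, C3 the derived state is '0', and for the remaining characters it is '1'.
C1 (derived state '0') is shared by Species B and Species V — a synapomorphy uniting that clade.
C2 (derived state '0') is shared by Species B, Species Q, and Species V — a synapomorphy uniting that clade.
C3: derived state '0' in Species B only — an autapomorphy, so it tells us nothing about relationships among taxa.
All ingroup taxa share the derived state '1' for C4; it defines the ingroup but does not resolve relationships within it.
Most parsimonious ingroup topology: (((Species B,Species V),Species Q),Species W).
Species B and Species V form a cherry on this tree, so they are sister taxa.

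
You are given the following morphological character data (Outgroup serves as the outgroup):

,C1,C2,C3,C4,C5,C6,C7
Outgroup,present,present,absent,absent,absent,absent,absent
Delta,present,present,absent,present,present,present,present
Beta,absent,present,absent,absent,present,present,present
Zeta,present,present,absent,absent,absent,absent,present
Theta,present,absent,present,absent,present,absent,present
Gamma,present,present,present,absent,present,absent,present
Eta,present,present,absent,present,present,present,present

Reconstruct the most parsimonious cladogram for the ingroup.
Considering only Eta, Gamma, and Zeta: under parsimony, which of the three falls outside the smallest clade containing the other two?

Character polarity is set by the outgroup: the derived state is whichever differs from the outgroup's state, so for C1, C2 the derived state is 'absent', and for the remaining characters it is 'present'.
C1: derived state 'absent' in Beta only — an autapomorphy, so it tells us nothing about relationships among taxa.
C2 (derived state 'absent') is unique to Theta (autapomorphy; uninformative for grouping).
Only Gamma and Theta show the derived state 'present' for C3, supporting them as a clade.
C4: derived state 'present' in Delta and Eta only — synapomorphy for {Delta, Eta}.
Only Beta, Delta, Eta, Gamma, and Theta show the derived state 'present' for C5, supporting them as a clade.
Only Beta, Delta, and Eta show the derived state 'present' for C6, supporting them as a clade.
C7 (derived state 'present') is shared by all ingroup taxa — unites the whole ingroup.
Most parsimonious ingroup topology: ((((Delta,Eta),Beta),(Theta,Gamma)),Zeta).
Gamma and Eta share a more recent common ancestor with each other than either does with Zeta, so Zeta is the least closely related of the three.

Zeta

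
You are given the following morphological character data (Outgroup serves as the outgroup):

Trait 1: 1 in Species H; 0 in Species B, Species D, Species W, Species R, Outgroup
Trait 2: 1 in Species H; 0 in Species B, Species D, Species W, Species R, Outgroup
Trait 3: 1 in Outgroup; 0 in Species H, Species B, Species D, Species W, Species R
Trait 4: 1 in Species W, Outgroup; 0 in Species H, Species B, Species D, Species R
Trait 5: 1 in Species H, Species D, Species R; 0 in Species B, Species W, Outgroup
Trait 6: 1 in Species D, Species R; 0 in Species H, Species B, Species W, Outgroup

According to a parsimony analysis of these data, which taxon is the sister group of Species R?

Species D

Character polarity is set by the outgroup: the derived state is whichever differs from the outgroup's state, so for Trait 3, Trait 4 the derived state is '0', and for the remaining characters it is '1'.
Trait 1: derived state '1' in Species H only — an autapomorphy, so it tells us nothing about relationships among taxa.
Trait 2 (derived state '1') is unique to Species H (autapomorphy; uninformative for grouping).
All ingroup taxa share the derived state '0' for Trait 3; it defines the ingroup but does not resolve relationships within it.
Trait 4 (derived state '0') is shared by Species B, Species D, Species H, and Species R — a synapomorphy uniting that clade.
Trait 5: derived state '1' in Species D, Species H, and Species R only — synapomorphy for {Species D, Species H, Species R}.
Only Species D and Species R show the derived state '1' for Trait 6, supporting them as a clade.
Most parsimonious ingroup topology: (Species W,(((Species R,Species D),Species H),Species B)).
Species R and Species D form a cherry on this tree, so they are sister taxa.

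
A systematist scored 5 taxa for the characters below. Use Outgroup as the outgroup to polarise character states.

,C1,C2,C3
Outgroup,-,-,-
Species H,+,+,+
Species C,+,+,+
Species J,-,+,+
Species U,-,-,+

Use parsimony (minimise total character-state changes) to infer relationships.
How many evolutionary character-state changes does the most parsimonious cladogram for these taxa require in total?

3

The outgroup has state '-' for every character, so '+' is the derived state throughout.
C1: derived state '+' in Species C and Species H only — synapomorphy for {Species C, Species H}.
Only Species C, Species H, and Species J show the derived state '+' for C2, supporting them as a clade.
All ingroup taxa share the derived state '+' for C3; it defines the ingroup but does not resolve relationships within it.
Most parsimonious ingroup topology: (((Species H,Species C),Species J),Species U).
Changes per character on this tree: C1: 1; C2: 1; C3: 1.
Total = 3.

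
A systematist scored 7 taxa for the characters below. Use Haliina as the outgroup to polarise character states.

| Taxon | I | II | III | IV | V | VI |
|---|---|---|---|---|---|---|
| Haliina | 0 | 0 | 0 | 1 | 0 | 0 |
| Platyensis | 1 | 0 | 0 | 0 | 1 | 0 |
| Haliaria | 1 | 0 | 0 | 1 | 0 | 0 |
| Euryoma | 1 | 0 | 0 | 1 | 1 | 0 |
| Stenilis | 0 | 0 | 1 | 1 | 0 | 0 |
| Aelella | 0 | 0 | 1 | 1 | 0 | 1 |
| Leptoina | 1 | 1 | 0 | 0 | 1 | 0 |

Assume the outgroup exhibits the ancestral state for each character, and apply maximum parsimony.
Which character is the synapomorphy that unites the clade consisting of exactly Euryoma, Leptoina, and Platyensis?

V

Character polarity is set by the outgroup: the derived state is whichever differs from the outgroup's state, so for IV the derived state is '0', and for the remaining characters it is '1'.
I: derived state '1' in Euryoma, Haliaria, Leptoina, and Platyensis only — synapomorphy for {Euryoma, Haliaria, Leptoina, Platyensis}.
II: derived state '1' in Leptoina only — an autapomorphy, so it tells us nothing about relationships among taxa.
III: derived state '1' in Aelella and Stenilis only — synapomorphy for {Aelella, Stenilis}.
IV: derived state '0' in Leptoina and Platyensis only — synapomorphy for {Leptoina, Platyensis}.
Only Euryoma, Leptoina, and Platyensis show the derived state '1' for V, supporting them as a clade.
VI: derived state '1' in Aelella only — an autapomorphy, so it tells us nothing about relationships among taxa.
Most parsimonious ingroup topology: ((((Platyensis,Leptoina),Euryoma),Haliaria),(Stenilis,Aelella)).
The clade {Euryoma, Leptoina, Platyensis} is supported by V: its derived state '1' occurs in exactly those taxa and in no other taxon (including the outgroup).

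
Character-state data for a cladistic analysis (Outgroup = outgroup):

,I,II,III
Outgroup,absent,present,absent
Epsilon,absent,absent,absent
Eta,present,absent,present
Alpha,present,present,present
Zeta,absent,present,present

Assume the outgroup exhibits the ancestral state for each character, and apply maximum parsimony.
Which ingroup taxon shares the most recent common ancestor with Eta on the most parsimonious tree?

Alpha

Character polarity is set by the outgroup: the derived state is whichever differs from the outgroup's state, so for II the derived state is 'absent', and for the remaining characters it is 'present'.
I (derived state 'present') is shared by Alpha and Eta — a synapomorphy uniting that clade.
II groups Epsilon and Eta, which is incompatible with the clades supported by the remaining characters; treating it as convergent (homoplasy) costs fewer steps than any alternative tree.
Only Alpha, Eta, and Zeta show the derived state 'present' for III, supporting them as a clade.
Most parsimonious ingroup topology: (((Eta,Alpha),Zeta),Epsilon).
Eta and Alpha form a cherry on this tree, so they are sister taxa.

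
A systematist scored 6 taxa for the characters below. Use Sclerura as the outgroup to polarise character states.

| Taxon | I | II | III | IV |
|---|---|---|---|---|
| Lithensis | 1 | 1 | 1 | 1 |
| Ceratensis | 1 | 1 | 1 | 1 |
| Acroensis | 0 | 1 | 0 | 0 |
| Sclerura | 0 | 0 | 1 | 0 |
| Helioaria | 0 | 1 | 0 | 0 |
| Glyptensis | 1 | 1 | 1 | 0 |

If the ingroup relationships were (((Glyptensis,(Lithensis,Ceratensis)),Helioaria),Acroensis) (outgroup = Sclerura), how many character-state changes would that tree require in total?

5

Map each character onto (((Glyptensis,(Lithensis,Ceratensis)),Helioaria),Acroensis) (rooted by Sclerura) and count the minimum state changes it requires (Fitch parsimony):
I: 1; II: 1; III: 2; IV: 1.
Total tree length = 5.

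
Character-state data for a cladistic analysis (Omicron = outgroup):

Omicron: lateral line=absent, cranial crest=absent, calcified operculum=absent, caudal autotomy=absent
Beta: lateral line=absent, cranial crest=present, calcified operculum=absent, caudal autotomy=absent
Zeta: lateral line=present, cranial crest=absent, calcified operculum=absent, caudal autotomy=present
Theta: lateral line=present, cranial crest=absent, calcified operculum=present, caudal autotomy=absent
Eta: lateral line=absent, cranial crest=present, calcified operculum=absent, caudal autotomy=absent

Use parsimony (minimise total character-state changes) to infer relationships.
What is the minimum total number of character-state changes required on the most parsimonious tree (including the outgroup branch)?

4

The outgroup has state 'absent' for every character, so 'present' is the derived state throughout.
lateral line (derived state 'present') is shared by Theta and Zeta — a synapomorphy uniting that clade.
cranial crest: derived state 'present' in Beta and Eta only — synapomorphy for {Beta, Eta}.
calcified operculum: derived state 'present' in Theta only — an autapomorphy, so it tells us nothing about relationships among taxa.
caudal autotomy (derived state 'present') is unique to Zeta (autapomorphy; uninformative for grouping).
Most parsimonious ingroup topology: ((Beta,Eta),(Zeta,Theta)).
Changes per character on this tree: lateral line: 1; cranial crest: 1; calcified operculum: 1; caudal autotomy: 1.
Total = 4.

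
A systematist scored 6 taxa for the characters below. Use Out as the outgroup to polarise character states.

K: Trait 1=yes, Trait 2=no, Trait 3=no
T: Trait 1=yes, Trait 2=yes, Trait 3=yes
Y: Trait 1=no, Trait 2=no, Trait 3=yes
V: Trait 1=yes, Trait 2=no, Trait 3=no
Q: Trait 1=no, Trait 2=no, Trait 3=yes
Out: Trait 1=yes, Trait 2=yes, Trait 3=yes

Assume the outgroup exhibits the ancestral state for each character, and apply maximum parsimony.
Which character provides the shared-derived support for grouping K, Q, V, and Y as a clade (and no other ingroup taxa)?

Trait 2

The outgroup has state 'yes' for every character, so 'no' is the derived state throughout.
Trait 1: derived state 'no' in Q and Y only — synapomorphy for {Q, Y}.
Trait 2: derived state 'no' in K, Q, V, and Y only — synapomorphy for {K, Q, V, Y}.
Trait 3 (derived state 'no') is shared by K and V — a synapomorphy uniting that clade.
Most parsimonious ingroup topology: (((V,K),(Q,Y)),T).
The clade {K, Q, V, Y} is supported by Trait 2: its derived state 'no' occurs in exactly those taxa and in no other taxon (including the outgroup).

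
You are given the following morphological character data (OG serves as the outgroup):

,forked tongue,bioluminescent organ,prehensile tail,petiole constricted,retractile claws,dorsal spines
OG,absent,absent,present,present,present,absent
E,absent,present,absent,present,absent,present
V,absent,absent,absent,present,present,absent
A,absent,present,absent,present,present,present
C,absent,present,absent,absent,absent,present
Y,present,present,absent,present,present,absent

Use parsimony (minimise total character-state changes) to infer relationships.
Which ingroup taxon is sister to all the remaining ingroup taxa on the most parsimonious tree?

Character polarity is set by the outgroup: the derived state is whichever differs from the outgroup's state, so for prehensile tail, petiole constricted, retractile claws the derived state is 'absent', and for the remaining characters it is 'present'.
forked tongue: derived state 'present' in Y only — an autapomorphy, so it tells us nothing about relationships among taxa.
bioluminescent organ: derived state 'present' in A, C, E, and Y only — synapomorphy for {A, C, E, Y}.
All ingroup taxa share the derived state 'absent' for prehensile tail; it defines the ingroup but does not resolve relationships within it.
petiole constricted (derived state 'absent') is unique to C (autapomorphy; uninformative for grouping).
retractile claws: derived state 'absent' in C and E only — synapomorphy for {C, E}.
dorsal spines: derived state 'present' in A, C, and E only — synapomorphy for {A, C, E}.
Most parsimonious ingroup topology: ((((E,C),A),Y),V).
V is sister to the clade containing all other ingroup taxa, so it is the earliest-diverging (most basal) ingroup lineage.

V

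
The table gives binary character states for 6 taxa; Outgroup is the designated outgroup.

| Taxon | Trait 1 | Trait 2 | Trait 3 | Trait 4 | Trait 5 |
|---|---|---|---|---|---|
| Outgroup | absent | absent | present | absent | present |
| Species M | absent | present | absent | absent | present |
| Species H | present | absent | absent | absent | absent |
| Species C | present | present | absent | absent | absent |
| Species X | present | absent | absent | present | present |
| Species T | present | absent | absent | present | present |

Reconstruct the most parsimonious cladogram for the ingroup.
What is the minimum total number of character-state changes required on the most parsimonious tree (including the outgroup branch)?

6

Character polarity is set by the outgroup: the derived state is whichever differs from the outgroup's state, so for Trait 3, Trait 5 the derived state is 'absent', and for the remaining characters it is 'present'.
Trait 1 (derived state 'present') is shared by Species C, Species H, Species T, and Species X — a synapomorphy uniting that clade.
Trait 2 (state 'present') occurs in Species C and Species M but conflicts with the nesting implied by the other characters — most parsimoniously interpreted as homoplasy.
Trait 3 (derived state 'absent') is shared by all ingroup taxa — unites the whole ingroup.
Trait 4 (derived state 'present') is shared by Species T and Species X — a synapomorphy uniting that clade.
Only Species C and Species H show the derived state 'absent' for Trait 5, supporting them as a clade.
Most parsimonious ingroup topology: (Species M,((Species H,Species C),(Species X,Species T))).
Changes per character on this tree: Trait 1: 1; Trait 2: 2; Trait 3: 1; Trait 4: 1; Trait 5: 1.
Total = 6.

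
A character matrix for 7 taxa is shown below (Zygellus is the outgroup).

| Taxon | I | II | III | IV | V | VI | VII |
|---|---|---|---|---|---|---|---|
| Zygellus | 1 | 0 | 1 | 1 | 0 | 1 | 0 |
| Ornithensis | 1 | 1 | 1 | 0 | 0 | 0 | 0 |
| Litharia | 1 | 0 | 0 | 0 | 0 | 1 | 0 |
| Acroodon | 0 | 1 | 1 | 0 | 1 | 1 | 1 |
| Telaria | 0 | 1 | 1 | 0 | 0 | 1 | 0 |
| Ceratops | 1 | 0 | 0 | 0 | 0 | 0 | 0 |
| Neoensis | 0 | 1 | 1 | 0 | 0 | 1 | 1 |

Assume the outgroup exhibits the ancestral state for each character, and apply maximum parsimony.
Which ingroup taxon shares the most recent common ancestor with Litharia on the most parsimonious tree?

Character polarity is set by the outgroup: the derived state is whichever differs from the outgroup's state, so for I, III, IV, VI the derived state is '0', and for the remaining characters it is '1'.
I (derived state '0') is shared by Acroodon, Neoensis, and Telaria — a synapomorphy uniting that clade.
II (derived state '1') is shared by Acroodon, Neoensis, Ornithensis, and Telaria — a synapomorphy uniting that clade.
III (derived state '0') is shared by Ceratops and Litharia — a synapomorphy uniting that clade.
IV (derived state '0') is shared by all ingroup taxa — unites the whole ingroup.
V: derived state '1' in Acroodon only — an autapomorphy, so it tells us nothing about relationships among taxa.
VI (state '0') occurs in Ceratops and Ornithensis but conflicts with the nesting implied by the other characters — most parsimoniously interpreted as homoplasy.
VII: derived state '1' in Acroodon and Neoensis only — synapomorphy for {Acroodon, Neoensis}.
Most parsimonious ingroup topology: ((Ornithensis,((Acroodon,Neoensis),Telaria)),(Litharia,Ceratops)).
Litharia and Ceratops form a cherry on this tree, so they are sister taxa.

Ceratops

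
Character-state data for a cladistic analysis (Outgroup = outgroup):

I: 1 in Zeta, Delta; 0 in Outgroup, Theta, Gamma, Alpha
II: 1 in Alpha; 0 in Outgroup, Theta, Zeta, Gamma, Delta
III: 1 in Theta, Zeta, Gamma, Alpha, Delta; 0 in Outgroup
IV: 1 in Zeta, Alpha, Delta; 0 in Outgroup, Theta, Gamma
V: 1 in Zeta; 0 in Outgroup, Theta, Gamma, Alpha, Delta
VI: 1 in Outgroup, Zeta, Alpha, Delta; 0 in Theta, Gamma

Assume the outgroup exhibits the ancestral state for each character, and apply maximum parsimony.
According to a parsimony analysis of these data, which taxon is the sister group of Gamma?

Theta

Character polarity is set by the outgroup: the derived state is whichever differs from the outgroup's state, so for VI the derived state is '0', and for the remaining characters it is '1'.
Only Delta and Zeta show the derived state '1' for I, supporting them as a clade.
II (derived state '1') is unique to Alpha (autapomorphy; uninformative for grouping).
All ingroup taxa share the derived state '1' for III; it defines the ingroup but does not resolve relationships within it.
Only Alpha, Delta, and Zeta show the derived state '1' for IV, supporting them as a clade.
V: derived state '1' in Zeta only — an autapomorphy, so it tells us nothing about relationships among taxa.
Only Gamma and Theta show the derived state '0' for VI, supporting them as a clade.
Most parsimonious ingroup topology: ((Theta,Gamma),((Zeta,Delta),Alpha)).
Gamma and Theta form a cherry on this tree, so they are sister taxa.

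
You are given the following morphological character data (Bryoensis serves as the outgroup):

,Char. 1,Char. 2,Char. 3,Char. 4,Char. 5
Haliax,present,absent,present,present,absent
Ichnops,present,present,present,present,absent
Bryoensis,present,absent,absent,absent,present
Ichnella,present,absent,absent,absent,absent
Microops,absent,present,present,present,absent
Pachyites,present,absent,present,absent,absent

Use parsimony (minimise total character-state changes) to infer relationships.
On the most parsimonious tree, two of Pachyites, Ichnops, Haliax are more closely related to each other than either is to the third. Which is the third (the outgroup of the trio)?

Pachyites

Character polarity is set by the outgroup: the derived state is whichever differs from the outgroup's state, so for Char. 1, Char. 5 the derived state is 'absent', and for the remaining characters it is 'present'.
Char. 1 (derived state 'absent') is unique to Microops (autapomorphy; uninformative for grouping).
Only Ichnops and Microops show the derived state 'present' for Char. 2, supporting them as a clade.
Char. 3 (derived state 'present') is shared by Haliax, Ichnops, Microops, and Pachyites — a synapomorphy uniting that clade.
Char. 4 (derived state 'present') is shared by Haliax, Ichnops, and Microops — a synapomorphy uniting that clade.
All ingroup taxa share the derived state 'absent' for Char. 5; it defines the ingroup but does not resolve relationships within it.
Most parsimonious ingroup topology: ((((Ichnops,Microops),Haliax),Pachyites),Ichnella).
Ichnops and Haliax share a more recent common ancestor with each other than either does with Pachyites, so Pachyites is the least closely related of the three.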